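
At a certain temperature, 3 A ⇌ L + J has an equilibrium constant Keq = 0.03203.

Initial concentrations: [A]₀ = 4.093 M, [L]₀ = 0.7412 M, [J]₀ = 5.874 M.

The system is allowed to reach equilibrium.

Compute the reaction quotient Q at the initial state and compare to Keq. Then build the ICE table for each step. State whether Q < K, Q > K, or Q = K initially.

Q₀ = 0.0635 vs Keq = 0.03203 ⇒ Q>K, reverse
Step 1:
                    A           L           J
  I             4.093      0.7412       5.874
  C            0.5425     -0.1808     -0.1808
  E             4.635      0.5604       5.693
  solve Keq expr → x = -0.1808; check Q = 0.03203

Q₀ = 0.0635; Q > K (proceeds reverse)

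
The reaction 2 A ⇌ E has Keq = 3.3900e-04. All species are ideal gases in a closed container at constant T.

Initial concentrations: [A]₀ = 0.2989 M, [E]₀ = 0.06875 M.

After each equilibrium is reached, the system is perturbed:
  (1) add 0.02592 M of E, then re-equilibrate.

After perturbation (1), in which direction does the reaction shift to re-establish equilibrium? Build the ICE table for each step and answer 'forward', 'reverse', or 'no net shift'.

Direction: reverse

Q₀ = 0.7695 vs Keq = 3.3900e-04 ⇒ Q>K, reverse
Step 1:
                    A           E
  init         0.2989     0.06875
  Δ            0.1374    -0.06869
  eq           0.4363  6.4523e-05
  solve Keq expr → x = -0.06869; check Q = 3.3900e-04
Then add 0.02592 M of E.
Step 2:
                    A           E
  init         0.4363     0.02598
  Δ           0.05181     -0.0259
  eq           0.4881  8.0757e-05
  solve Keq expr → x = -0.0259; check Q = 3.3900e-04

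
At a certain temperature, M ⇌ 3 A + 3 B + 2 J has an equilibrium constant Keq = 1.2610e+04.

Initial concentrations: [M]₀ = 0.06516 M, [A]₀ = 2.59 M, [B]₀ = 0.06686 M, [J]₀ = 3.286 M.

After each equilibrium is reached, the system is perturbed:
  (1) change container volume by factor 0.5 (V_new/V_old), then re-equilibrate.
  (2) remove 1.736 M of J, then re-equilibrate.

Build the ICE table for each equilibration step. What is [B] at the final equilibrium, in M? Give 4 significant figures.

[B]_eq = 0.4398 M

Q₀ = 0.8605 vs Keq = 1.2610e+04 ⇒ Q<K, forward
Step 1:
                    M           A           B           J
  init        0.06516        2.59     0.06686       3.286
  Δ           -0.0648      0.1944      0.1944      0.1296
  eq       3.5620e-04       2.784      0.2613       3.416
  solve Keq expr → x = 0.0648; check Q = 1.2610e+04
Then change container volume by factor 0.5 (V_new/V_old).
Step 2:
                    M           A           B           J
  init     7.1240e-04       5.569      0.5225       6.831
  Δ           0.03868      -0.116      -0.116    -0.07736
  eq          0.03939       5.453      0.4065       6.754
  solve Keq expr → x = -0.03868; check Q = 1.2610e+04
Then remove 1.736 M of J.
Step 3:
                    M           A           B           J
  init        0.03939       5.453      0.4065       5.018
  Δ           -0.0111      0.0333      0.0333      0.0222
  eq          0.02829       5.486      0.4398        5.04
  solve Keq expr → x = 0.0111; check Q = 1.2610e+04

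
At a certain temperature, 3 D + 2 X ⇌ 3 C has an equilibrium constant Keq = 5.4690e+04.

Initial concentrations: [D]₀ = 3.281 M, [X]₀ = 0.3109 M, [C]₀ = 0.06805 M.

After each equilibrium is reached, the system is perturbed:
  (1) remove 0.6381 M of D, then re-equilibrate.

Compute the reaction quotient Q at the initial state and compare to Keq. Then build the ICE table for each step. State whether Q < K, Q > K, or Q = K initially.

Q₀ = 9.2305e-05 vs Keq = 5.4690e+04 ⇒ Q<K, forward
Step 1:
                   D          X          C
  I            3.281     0.3109    0.06805
  C          -0.4658    -0.3105     0.4658
  E            2.815 3.5313e-04     0.5339
  solve Keq expr → x = 0.1553; check Q = 5.4690e+04
Then remove 0.6381 M of D.
Step 2:
                   D          X          C
  I            2.177 3.5313e-04     0.5339
  C       2.4852e-04 1.6568e-04 -2.4852e-04
  E            2.177 5.1881e-04     0.5336
  solve Keq expr → x = -8.2839e-05; check Q = 5.4690e+04

Q₀ = 9.2305e-05; Q < K (proceeds forward)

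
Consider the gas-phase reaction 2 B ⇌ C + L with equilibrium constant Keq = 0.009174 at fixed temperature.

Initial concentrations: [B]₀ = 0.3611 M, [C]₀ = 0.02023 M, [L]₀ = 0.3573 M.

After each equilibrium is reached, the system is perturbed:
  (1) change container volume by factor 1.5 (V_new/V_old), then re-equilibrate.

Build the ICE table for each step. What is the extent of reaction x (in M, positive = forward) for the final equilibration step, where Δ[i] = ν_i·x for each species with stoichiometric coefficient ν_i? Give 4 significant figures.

x = 0 M

Q₀ = 0.05543 vs Keq = 0.009174 ⇒ Q>K, reverse
Step 1:
                   B          C          L
  init        0.3611    0.02023     0.3573
  Δ          0.03214   -0.01607   -0.01607
  eq          0.3932   0.004158     0.3412
  solve Keq expr → x = -0.01607; check Q = 0.009174
Then change container volume by factor 1.5 (V_new/V_old).
Step 2:
                   B          C          L
  init        0.2622   0.002772     0.2275
  Δ                0          0          0
  eq          0.2622   0.002772     0.2275
  solve Keq expr → x = 0; check Q = 0.009174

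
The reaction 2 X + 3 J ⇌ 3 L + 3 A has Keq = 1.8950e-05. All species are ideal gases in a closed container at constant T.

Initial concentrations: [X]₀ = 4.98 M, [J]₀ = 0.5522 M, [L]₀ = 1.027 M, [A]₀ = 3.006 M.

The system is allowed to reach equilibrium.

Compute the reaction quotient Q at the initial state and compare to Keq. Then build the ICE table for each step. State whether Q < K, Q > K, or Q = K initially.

Q₀ = 7.046; Q > K (proceeds reverse)

Q₀ = 7.046 vs Keq = 1.8950e-05 ⇒ Q>K, reverse
Step 1:
                  X         J         L         A
  init         4.98    0.5522     1.027     3.006
  Δ          0.6429    0.9644   -0.9644   -0.9644
  eq          5.623     1.517   0.06262     2.042
  solve Keq expr → x = -0.3215; check Q = 1.8950e-05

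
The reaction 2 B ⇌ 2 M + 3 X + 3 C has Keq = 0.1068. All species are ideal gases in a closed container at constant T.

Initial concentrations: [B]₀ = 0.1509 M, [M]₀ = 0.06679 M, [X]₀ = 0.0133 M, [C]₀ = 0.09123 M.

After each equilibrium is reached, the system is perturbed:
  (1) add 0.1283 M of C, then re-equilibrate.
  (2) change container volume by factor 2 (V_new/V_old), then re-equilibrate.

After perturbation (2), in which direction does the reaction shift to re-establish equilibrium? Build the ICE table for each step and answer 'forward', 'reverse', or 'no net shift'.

Direction: forward

Q₀ = 3.4996e-10 vs Keq = 0.1068 ⇒ Q<K, forward
Step 1:
                   B          M          X          C
  Initial     0.1509    0.06679     0.0133    0.09123
  Change     -0.1399     0.1399     0.2098     0.2098
  Equil      0.01101     0.2067     0.2231     0.3011
  solve Keq expr → x = 0.06994; check Q = 0.1068
Then add 0.1283 M of C.
Step 2:
                   B          M          X          C
  Initial    0.01101     0.2067     0.2231     0.4294
  Change    0.005682  -0.005682  -0.008523  -0.008523
  Equil      0.01669      0.201     0.2146     0.4208
  solve Keq expr → x = -0.002841; check Q = 0.1068
Then change container volume by factor 2 (V_new/V_old).
Step 3:
                   B          M          X          C
  Initial   0.008347     0.1005     0.1073     0.2104
  Change   -0.006967   0.006967    0.01045    0.01045
  Equil     0.001379     0.1075     0.1178     0.2209
  solve Keq expr → x = 0.003484; check Q = 0.1068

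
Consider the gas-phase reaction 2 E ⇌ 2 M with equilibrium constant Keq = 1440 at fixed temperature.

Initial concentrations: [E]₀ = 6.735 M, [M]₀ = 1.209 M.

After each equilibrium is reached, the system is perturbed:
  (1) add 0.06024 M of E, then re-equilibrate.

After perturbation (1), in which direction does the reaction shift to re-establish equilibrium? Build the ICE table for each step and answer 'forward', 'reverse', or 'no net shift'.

Direction: forward

Q₀ = 0.03222 vs Keq = 1440 ⇒ Q<K, forward
Step 1:
                  E         M
  I           6.735     1.209
  C          -6.531     6.531
  E           0.204      7.74
  solve Keq expr → x = 3.266; check Q = 1440
Then add 0.06024 M of E.
Step 2:
                  E         M
  I          0.2642      7.74
  C        -0.05869   0.05869
  E          0.2055     7.799
  solve Keq expr → x = 0.02935; check Q = 1440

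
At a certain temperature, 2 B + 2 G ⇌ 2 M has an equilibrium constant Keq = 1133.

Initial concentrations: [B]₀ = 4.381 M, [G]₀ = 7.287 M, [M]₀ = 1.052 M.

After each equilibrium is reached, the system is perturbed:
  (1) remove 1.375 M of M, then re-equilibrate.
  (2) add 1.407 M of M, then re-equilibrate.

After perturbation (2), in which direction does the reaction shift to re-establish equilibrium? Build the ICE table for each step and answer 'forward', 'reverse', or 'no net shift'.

Direction: reverse

Q₀ = 0.001086 vs Keq = 1133 ⇒ Q<K, forward
Step 1:
                    B           G           M
  I             4.381       7.287       1.052
  C            -4.327      -4.327       4.327
  E           0.05399        2.96       5.379
  solve Keq expr → x = 2.164; check Q = 1133
Then remove 1.375 M of M.
Step 2:
                    B           G           M
  I           0.05399        2.96       4.004
  C          -0.01348    -0.01348     0.01348
  E           0.04051       2.947       4.017
  solve Keq expr → x = 0.00674; check Q = 1133
Then add 1.407 M of M.
Step 3:
                    B           G           M
  I           0.04051       2.947       5.424
  C           0.01379     0.01379    -0.01379
  E            0.0543        2.96       5.411
  solve Keq expr → x = -0.006897; check Q = 1133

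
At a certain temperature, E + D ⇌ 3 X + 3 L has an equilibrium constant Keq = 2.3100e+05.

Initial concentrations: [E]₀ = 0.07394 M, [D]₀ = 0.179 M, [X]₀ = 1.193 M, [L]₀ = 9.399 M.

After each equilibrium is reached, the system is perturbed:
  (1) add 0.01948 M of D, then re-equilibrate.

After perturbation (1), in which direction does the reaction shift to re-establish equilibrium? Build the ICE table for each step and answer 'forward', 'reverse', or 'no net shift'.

Q₀ = 1.0652e+05 vs Keq = 2.3100e+05 ⇒ Q<K, forward
Step 1:
                  E         D         X         L
  Initial   0.07394     0.179     1.193     9.399
  Change   -0.02512  -0.02512   0.07536   0.07536
  Equil     0.04882    0.1539     1.268     9.474
  solve Keq expr → x = 0.02512; check Q = 2.3100e+05
Then add 0.01948 M of D.
Step 2:
                  E         D         X         L
  Initial   0.04882    0.1734     1.268     9.474
  Change  -0.003398 -0.003398    0.0102    0.0102
  Equil     0.04542      0.17     1.279     9.485
  solve Keq expr → x = 0.003398; check Q = 2.3100e+05

Direction: forward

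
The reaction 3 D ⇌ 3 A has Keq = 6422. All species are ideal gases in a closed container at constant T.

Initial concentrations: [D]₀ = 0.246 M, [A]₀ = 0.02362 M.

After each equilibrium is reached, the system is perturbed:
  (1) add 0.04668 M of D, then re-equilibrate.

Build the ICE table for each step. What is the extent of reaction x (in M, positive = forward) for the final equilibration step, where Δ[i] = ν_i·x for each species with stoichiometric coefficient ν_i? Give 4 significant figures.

Q₀ = 8.8519e-04 vs Keq = 6422 ⇒ Q<K, forward
Step 1:
                    D           A
  init          0.246     0.02362
  Δ           -0.2322      0.2322
  eq          0.01376      0.2559
  solve Keq expr → x = 0.07741; check Q = 6422
Then add 0.04668 M of D.
Step 2:
                    D           A
  init        0.06044      0.2559
  Δ           -0.0443      0.0443
  eq          0.01615      0.3002
  solve Keq expr → x = 0.01477; check Q = 6422

x = 0.01477 M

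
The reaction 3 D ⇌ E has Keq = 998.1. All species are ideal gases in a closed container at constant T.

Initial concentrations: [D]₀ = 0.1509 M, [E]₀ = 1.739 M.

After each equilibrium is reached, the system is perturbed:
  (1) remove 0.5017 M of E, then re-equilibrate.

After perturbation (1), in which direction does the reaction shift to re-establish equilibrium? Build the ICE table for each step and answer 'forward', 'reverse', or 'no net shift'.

Direction: forward

Q₀ = 506.1 vs Keq = 998.1 ⇒ Q<K, forward
Step 1:
                   D          E
  init        0.1509      1.739
  Δ         -0.03034    0.01011
  eq          0.1206      1.749
  solve Keq expr → x = 0.01011; check Q = 998.1
Then remove 0.5017 M of E.
Step 2:
                   D          E
  init        0.1206      1.247
  Δ         -0.01273   0.004242
  eq          0.1078      1.252
  solve Keq expr → x = 0.004242; check Q = 998.1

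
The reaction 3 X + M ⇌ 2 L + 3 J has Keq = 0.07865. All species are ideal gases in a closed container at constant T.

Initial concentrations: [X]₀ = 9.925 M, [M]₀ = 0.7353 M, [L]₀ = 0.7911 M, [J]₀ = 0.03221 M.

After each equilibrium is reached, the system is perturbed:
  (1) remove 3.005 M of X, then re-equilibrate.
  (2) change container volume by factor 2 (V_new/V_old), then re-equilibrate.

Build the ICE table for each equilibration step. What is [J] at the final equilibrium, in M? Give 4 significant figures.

[J]_eq = 0.694 M

Q₀ = 2.9092e-08 vs Keq = 0.07865 ⇒ Q<K, forward
Step 1:
                   X          M          L          J
  init         9.925     0.7353     0.7911    0.03221
  Δ           -1.491    -0.4969     0.9938      1.491
  eq           8.434     0.2384      1.785      1.523
  solve Keq expr → x = 0.4969; check Q = 0.07865
Then remove 3.005 M of X.
Step 2:
                   X          M          L          J
  init         5.429     0.2384      1.785      1.523
  Δ           0.2821    0.09402     -0.188    -0.2821
  eq           5.711     0.3324      1.597      1.241
  solve Keq expr → x = -0.09402; check Q = 0.07865
Then change container volume by factor 2 (V_new/V_old).
Step 3:
                   X          M          L          J
  init         2.856     0.1662     0.7984     0.6204
  Δ         -0.07355   -0.02452    0.04903    0.07355
  eq           2.782     0.1417     0.8474      0.694
  solve Keq expr → x = 0.02452; check Q = 0.07865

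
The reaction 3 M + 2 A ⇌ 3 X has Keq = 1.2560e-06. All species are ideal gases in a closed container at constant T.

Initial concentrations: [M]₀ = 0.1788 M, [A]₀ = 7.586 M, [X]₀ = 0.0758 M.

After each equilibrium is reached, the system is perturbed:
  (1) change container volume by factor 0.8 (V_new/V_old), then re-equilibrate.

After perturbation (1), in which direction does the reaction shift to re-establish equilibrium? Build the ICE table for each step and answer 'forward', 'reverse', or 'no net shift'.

Direction: forward

Q₀ = 0.001324 vs Keq = 1.2560e-06 ⇒ Q>K, reverse
Step 1:
                    M           A           X
  init         0.1788       7.586      0.0758
  Δ           0.06558     0.04372    -0.06558
  eq           0.2444        7.63     0.01022
  solve Keq expr → x = -0.02186; check Q = 1.2560e-06
Then change container volume by factor 0.8 (V_new/V_old).
Step 2:
                    M           A           X
  init         0.3055       9.537     0.01277
  Δ         -0.001953   -0.001302    0.001953
  eq           0.3035       9.536     0.01473
  solve Keq expr → x = 6.5092e-04; check Q = 1.2560e-06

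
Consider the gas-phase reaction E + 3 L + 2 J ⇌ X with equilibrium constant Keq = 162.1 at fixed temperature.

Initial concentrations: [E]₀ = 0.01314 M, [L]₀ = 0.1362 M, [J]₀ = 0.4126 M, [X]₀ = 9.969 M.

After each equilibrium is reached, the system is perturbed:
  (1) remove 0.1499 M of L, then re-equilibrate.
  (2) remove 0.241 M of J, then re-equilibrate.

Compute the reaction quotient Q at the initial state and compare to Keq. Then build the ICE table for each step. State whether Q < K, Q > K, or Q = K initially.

Q₀ = 1.7639e+06 vs Keq = 162.1 ⇒ Q>K, reverse
Step 1:
                   E          L          J          X
  init       0.01314     0.1362     0.4126      9.969
  Δ           0.2032     0.6097     0.4065    -0.2032
  eq          0.2164     0.7459     0.8191      9.766
  solve Keq expr → x = -0.2032; check Q = 162.1
Then remove 0.1499 M of L.
Step 2:
                   E          L          J          X
  init        0.2164      0.596     0.8191      9.766
  Δ          0.02894    0.08682    0.05788   -0.02894
  eq          0.2453     0.6828      0.877      9.737
  solve Keq expr → x = -0.02894; check Q = 162.1
Then remove 0.241 M of J.
Step 3:
                   E          L          J          X
  init        0.2453     0.6828      0.636      9.737
  Δ           0.0287     0.0861     0.0574    -0.0287
  eq           0.274     0.7689     0.6934      9.708
  solve Keq expr → x = -0.0287; check Q = 162.1

Q₀ = 1.7639e+06; Q > K (proceeds reverse)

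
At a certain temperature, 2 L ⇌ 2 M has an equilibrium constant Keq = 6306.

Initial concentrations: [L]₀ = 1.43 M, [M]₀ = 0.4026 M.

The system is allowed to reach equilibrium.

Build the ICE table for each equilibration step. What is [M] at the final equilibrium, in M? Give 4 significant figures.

Q₀ = 0.07926 vs Keq = 6306 ⇒ Q<K, forward
Step 1:
                  L         M
  I            1.43    0.4026
  C          -1.407     1.407
  E         0.02279      1.81
  solve Keq expr → x = 0.7036; check Q = 6306

[M]_eq = 1.81 M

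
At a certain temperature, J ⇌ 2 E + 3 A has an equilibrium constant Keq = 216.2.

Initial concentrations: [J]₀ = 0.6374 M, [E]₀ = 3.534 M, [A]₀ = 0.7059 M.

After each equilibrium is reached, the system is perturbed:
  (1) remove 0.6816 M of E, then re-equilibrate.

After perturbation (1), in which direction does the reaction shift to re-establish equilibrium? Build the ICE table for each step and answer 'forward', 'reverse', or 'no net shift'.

Q₀ = 6.892 vs Keq = 216.2 ⇒ Q<K, forward
Step 1:
                    J           E           A
  Initial      0.6374       3.534      0.7059
  Change      -0.3032      0.6063      0.9095
  Equil        0.3342        4.14       1.615
  solve Keq expr → x = 0.3032; check Q = 216.2
Then remove 0.6816 M of E.
Step 2:
                    J           E           A
  Initial      0.3342       3.459       1.615
  Change     -0.03707     0.07415      0.1112
  Equil        0.2972       3.533       1.727
  solve Keq expr → x = 0.03707; check Q = 216.2

Direction: forward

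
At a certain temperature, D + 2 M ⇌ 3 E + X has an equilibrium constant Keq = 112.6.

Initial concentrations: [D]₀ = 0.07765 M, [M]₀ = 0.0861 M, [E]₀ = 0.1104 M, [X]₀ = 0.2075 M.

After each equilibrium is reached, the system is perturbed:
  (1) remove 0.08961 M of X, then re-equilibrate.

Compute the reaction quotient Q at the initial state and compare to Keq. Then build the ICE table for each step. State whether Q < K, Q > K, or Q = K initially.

Q₀ = 0.485; Q < K (proceeds forward)

Q₀ = 0.485 vs Keq = 112.6 ⇒ Q<K, forward
Step 1:
                  D         M         E         X
  Initial   0.07765    0.0861    0.1104    0.2075
  Change   -0.03269  -0.06537   0.09806   0.03269
  Equil     0.04496   0.02073    0.2085    0.2402
  solve Keq expr → x = 0.03269; check Q = 112.6
Then remove 0.08961 M of X.
Step 2:
                  D         M         E         X
  Initial   0.04496   0.02073    0.2085    0.1506
  Change  -0.001655  -0.00331  0.004965  0.001655
  Equil     0.04331   0.01742    0.2134    0.1522
  solve Keq expr → x = 0.001655; check Q = 112.6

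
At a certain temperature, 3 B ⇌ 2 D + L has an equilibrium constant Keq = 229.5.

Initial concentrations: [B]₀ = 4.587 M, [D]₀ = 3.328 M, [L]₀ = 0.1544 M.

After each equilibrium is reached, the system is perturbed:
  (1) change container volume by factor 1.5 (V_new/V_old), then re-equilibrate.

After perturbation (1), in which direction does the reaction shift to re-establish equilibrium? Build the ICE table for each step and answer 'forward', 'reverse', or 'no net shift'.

Direction: no net shift

Q₀ = 0.01772 vs Keq = 229.5 ⇒ Q<K, forward
Step 1:
                    B           D           L
  I             4.587       3.328      0.1544
  C            -3.974       2.649       1.325
  E            0.6129       5.977       1.479
  solve Keq expr → x = 1.325; check Q = 229.5
Then change container volume by factor 1.5 (V_new/V_old).
Step 2:
                    B           D           L
  I            0.4086       3.985      0.9861
  C                 0           0           0
  E            0.4086       3.985      0.9861
  solve Keq expr → x = 0; check Q = 229.5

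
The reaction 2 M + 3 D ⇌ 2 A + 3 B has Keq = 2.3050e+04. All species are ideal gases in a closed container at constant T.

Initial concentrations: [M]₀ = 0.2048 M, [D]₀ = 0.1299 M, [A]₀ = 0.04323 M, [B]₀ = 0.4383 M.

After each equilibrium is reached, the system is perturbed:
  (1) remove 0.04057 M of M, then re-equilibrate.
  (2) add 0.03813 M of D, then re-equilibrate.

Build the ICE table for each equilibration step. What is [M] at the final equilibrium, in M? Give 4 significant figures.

[M]_eq = 0.07259 M

Q₀ = 1.712 vs Keq = 2.3050e+04 ⇒ Q<K, forward
Step 1:
                   M          D          A          B
  init        0.2048     0.1299    0.04323     0.4383
  Δ         -0.07455    -0.1118    0.07455     0.1118
  eq          0.1303    0.01808     0.1178     0.5501
  solve Keq expr → x = 0.03727; check Q = 2.3050e+04
Then remove 0.04057 M of M.
Step 2:
                   M          D          A          B
  init       0.08968    0.01808     0.1178     0.5501
  Δ         0.002748   0.004122  -0.002748  -0.004122
  eq         0.09243     0.0222      0.115      0.546
  solve Keq expr → x = -0.001374; check Q = 2.3050e+04
Then add 0.03813 M of D.
Step 3:
                   M          D          A          B
  init       0.09243    0.06033      0.115      0.546
  Δ         -0.01984   -0.02975    0.01984    0.02975
  eq         0.07259    0.03057     0.1349     0.5758
  solve Keq expr → x = 0.009918; check Q = 2.3050e+04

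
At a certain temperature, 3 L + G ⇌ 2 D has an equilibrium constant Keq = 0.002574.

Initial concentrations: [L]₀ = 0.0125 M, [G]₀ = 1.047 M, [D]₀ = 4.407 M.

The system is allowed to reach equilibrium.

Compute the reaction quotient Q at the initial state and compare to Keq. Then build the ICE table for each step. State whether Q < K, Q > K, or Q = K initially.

Q₀ = 9.4975e+06 vs Keq = 0.002574 ⇒ Q>K, reverse
Step 1:
                  L         G         D
  I          0.0125     1.047     4.407
  C           5.135     1.712    -3.423
  E           5.147     2.759     0.984
  solve Keq expr → x = -1.712; check Q = 0.002574

Q₀ = 9.4975e+06; Q > K (proceeds reverse)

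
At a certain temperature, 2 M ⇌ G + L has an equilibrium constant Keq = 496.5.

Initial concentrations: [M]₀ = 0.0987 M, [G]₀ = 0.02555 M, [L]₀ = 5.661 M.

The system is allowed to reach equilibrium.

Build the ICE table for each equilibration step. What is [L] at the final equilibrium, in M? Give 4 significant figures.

Q₀ = 14.85 vs Keq = 496.5 ⇒ Q<K, forward
Step 1:
                    M           G           L
  init         0.0987     0.02555       5.661
  Δ          -0.07211     0.03606     0.03606
  eq          0.02659     0.06161       5.697
  solve Keq expr → x = 0.03606; check Q = 496.5

[L]_eq = 5.697 M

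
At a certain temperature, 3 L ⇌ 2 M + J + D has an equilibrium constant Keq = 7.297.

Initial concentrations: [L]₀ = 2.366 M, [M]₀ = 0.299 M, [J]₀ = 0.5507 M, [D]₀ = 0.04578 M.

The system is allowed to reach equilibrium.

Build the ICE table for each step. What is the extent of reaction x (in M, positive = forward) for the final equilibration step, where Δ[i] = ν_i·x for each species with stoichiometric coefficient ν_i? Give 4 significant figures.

x = 0.5887 M

Q₀ = 1.7017e-04 vs Keq = 7.297 ⇒ Q<K, forward
Step 1:
                    L           M           J           D
  init          2.366       0.299      0.5507     0.04578
  Δ            -1.766       1.177      0.5887      0.5887
  eq           0.5999       1.476       1.139      0.6345
  solve Keq expr → x = 0.5887; check Q = 7.297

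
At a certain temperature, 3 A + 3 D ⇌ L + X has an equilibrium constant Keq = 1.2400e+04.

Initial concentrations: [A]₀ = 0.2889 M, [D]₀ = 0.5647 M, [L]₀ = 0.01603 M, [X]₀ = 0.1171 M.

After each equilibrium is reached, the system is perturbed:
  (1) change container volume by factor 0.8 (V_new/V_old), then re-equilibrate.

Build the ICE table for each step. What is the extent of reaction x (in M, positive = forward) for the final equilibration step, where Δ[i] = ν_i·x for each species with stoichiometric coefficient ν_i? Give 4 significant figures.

x = 0.003529 M

Q₀ = 0.4323 vs Keq = 1.2400e+04 ⇒ Q<K, forward
Step 1:
                   A          D          L          X
  Initial     0.2889     0.5647    0.01603     0.1171
  Change     -0.2514    -0.2514    0.08381    0.08381
  Equil      0.03747     0.3133    0.09984     0.2009
  solve Keq expr → x = 0.08381; check Q = 1.2400e+04
Then change container volume by factor 0.8 (V_new/V_old).
Step 2:
                   A          D          L          X
  Initial    0.04684     0.3916     0.1248     0.2511
  Change    -0.01059   -0.01059   0.003529   0.003529
  Equil      0.03625      0.381     0.1283     0.2547
  solve Keq expr → x = 0.003529; check Q = 1.2400e+04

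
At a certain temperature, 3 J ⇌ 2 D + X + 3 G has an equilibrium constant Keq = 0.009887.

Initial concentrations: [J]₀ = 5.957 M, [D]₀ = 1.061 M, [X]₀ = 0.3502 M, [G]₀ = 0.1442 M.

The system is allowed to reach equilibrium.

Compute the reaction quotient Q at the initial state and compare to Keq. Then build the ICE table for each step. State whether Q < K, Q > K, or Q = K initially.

Q₀ = 5.5919e-06; Q < K (proceeds forward)

Q₀ = 5.5919e-06 vs Keq = 0.009887 ⇒ Q<K, forward
Step 1:
                    J           D           X           G
  init          5.957       1.061      0.3502      0.1442
  Δ           -0.8053      0.5368      0.2684      0.8053
  eq            5.152       1.598      0.6186      0.9495
  solve Keq expr → x = 0.2684; check Q = 0.009887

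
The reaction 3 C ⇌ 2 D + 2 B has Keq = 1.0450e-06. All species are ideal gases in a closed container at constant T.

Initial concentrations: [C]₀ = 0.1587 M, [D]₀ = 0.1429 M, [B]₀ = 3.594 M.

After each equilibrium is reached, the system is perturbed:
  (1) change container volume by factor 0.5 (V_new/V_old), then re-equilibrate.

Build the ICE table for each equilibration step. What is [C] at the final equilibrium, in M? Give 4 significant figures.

Q₀ = 65.99 vs Keq = 1.0450e-06 ⇒ Q>K, reverse
Step 1:
                   C          D          B
  Initial     0.1587     0.1429      3.594
  Change      0.2142    -0.1428    -0.1428
  Equil       0.3729 6.7463e-05      3.451
  solve Keq expr → x = -0.07142; check Q = 1.0450e-06
Then change container volume by factor 0.5 (V_new/V_old).
Step 2:
                   C          D          B
  Initial     0.7459 1.3493e-04      6.902
  Change  5.9261e-05 -3.9507e-05 -3.9507e-05
  Equil        0.746 9.5419e-05      6.902
  solve Keq expr → x = -1.9754e-05; check Q = 1.0450e-06

[C]_eq = 0.746 M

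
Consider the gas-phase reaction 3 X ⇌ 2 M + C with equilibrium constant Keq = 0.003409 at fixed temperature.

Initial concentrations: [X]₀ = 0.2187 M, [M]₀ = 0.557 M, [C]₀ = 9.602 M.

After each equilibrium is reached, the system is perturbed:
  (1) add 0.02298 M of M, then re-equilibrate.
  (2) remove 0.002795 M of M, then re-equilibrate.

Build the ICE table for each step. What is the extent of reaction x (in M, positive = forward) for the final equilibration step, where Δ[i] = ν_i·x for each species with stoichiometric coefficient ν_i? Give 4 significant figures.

Q₀ = 284.8 vs Keq = 0.003409 ⇒ Q>K, reverse
Step 1:
                    X           M           C
  init         0.2187       0.557       9.602
  Δ            0.8058     -0.5372     -0.2686
  eq            1.024     0.01982       9.333
  solve Keq expr → x = -0.2686; check Q = 0.003409
Then add 0.02298 M of M.
Step 2:
                    X           M           C
  init          1.024      0.0428       9.333
  Δ             0.033      -0.022      -0.011
  eq            1.057     0.02079       9.322
  solve Keq expr → x = -0.011; check Q = 0.003409
Then remove 0.002795 M of M.
Step 3:
                    X           M           C
  init          1.057       0.018       9.322
  Δ         -0.004013    0.002675    0.001338
  eq            1.053     0.02068       9.324
  solve Keq expr → x = 0.001338; check Q = 0.003409

x = 0.001338 M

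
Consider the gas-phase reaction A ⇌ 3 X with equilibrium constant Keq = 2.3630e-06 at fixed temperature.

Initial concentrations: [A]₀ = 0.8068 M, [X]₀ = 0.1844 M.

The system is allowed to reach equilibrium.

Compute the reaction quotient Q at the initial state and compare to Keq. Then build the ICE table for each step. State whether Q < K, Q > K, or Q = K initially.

Q₀ = 0.007772; Q > K (proceeds reverse)

Q₀ = 0.007772 vs Keq = 2.3630e-06 ⇒ Q>K, reverse
Step 1:
                   A          X
  Initial     0.8068     0.1844
  Change     0.05724    -0.1717
  Equil        0.864    0.01269
  solve Keq expr → x = -0.05724; check Q = 2.3630e-06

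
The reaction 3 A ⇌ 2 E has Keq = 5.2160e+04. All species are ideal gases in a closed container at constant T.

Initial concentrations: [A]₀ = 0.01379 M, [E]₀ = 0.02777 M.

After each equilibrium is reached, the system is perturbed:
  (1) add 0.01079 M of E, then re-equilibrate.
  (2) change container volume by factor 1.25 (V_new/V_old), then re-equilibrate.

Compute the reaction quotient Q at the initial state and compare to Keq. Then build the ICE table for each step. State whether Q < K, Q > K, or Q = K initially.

Q₀ = 294.1; Q < K (proceeds forward)

Q₀ = 294.1 vs Keq = 5.2160e+04 ⇒ Q<K, forward
Step 1:
                   A          E
  Initial    0.01379    0.02777
  Change    -0.01092   0.007282
  Equil     0.002867    0.03505
  solve Keq expr → x = 0.003641; check Q = 5.2160e+04
Then add 0.01079 M of E.
Step 2:
                   A          E
  Initial   0.002867    0.04584
  Change  5.4352e-04 -3.6234e-04
  Equil      0.00341    0.04548
  solve Keq expr → x = -1.8117e-04; check Q = 5.2160e+04
Then change container volume by factor 1.25 (V_new/V_old).
Step 3:
                   A          E
  Initial   0.002728    0.03638
  Change  2.0335e-04 -1.3557e-04
  Equil     0.002931    0.03625
  solve Keq expr → x = -6.7784e-05; check Q = 5.2160e+04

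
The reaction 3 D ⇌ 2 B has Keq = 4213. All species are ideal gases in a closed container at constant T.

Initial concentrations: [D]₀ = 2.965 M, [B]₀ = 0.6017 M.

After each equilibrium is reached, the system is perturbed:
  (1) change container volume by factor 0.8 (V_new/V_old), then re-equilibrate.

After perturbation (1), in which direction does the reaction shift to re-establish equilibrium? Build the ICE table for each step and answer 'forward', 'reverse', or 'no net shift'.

Q₀ = 0.01389 vs Keq = 4213 ⇒ Q<K, forward
Step 1:
                    D           B
  Initial       2.965      0.6017
  Change       -2.851       1.901
  Equil        0.1141       2.502
  solve Keq expr → x = 0.9503; check Q = 4213
Then change container volume by factor 0.8 (V_new/V_old).
Step 2:
                    D           B
  Initial      0.1426       3.128
  Change     -0.01004    0.006691
  Equil        0.1326       3.135
  solve Keq expr → x = 0.003346; check Q = 4213

Direction: forward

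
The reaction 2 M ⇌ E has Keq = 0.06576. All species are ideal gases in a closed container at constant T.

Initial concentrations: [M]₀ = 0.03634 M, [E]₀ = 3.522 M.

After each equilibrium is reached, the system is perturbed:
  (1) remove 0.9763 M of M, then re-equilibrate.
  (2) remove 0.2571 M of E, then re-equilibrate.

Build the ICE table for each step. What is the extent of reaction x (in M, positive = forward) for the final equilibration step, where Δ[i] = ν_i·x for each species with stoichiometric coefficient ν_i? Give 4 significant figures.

x = 0.1274 M

Q₀ = 2667 vs Keq = 0.06576 ⇒ Q>K, reverse
Step 1:
                   M          E
  Initial    0.03634      3.522
  Change       4.426     -2.213
  Equil        4.462      1.309
  solve Keq expr → x = -2.213; check Q = 0.06576
Then remove 0.9763 M of M.
Step 2:
                   M          E
  Initial      3.486      1.309
  Change      0.5142    -0.2571
  Equil            4      1.052
  solve Keq expr → x = -0.2571; check Q = 0.06576
Then remove 0.2571 M of E.
Step 3:
                   M          E
  Initial          4      0.795
  Change     -0.2547     0.1274
  Equil        3.745     0.9224
  solve Keq expr → x = 0.1274; check Q = 0.06576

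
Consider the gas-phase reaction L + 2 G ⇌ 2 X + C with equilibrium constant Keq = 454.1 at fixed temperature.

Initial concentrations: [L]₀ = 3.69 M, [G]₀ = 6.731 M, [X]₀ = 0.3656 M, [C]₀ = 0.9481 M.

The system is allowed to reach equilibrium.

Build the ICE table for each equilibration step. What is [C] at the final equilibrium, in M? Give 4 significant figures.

Q₀ = 7.5802e-04 vs Keq = 454.1 ⇒ Q<K, forward
Step 1:
                    L           G           X           C
  init           3.69       6.731      0.3656      0.9481
  Δ            -3.006      -6.012       6.012       3.006
  eq           0.6842      0.7194       6.377       3.954
  solve Keq expr → x = 3.006; check Q = 454.1

[C]_eq = 3.954 M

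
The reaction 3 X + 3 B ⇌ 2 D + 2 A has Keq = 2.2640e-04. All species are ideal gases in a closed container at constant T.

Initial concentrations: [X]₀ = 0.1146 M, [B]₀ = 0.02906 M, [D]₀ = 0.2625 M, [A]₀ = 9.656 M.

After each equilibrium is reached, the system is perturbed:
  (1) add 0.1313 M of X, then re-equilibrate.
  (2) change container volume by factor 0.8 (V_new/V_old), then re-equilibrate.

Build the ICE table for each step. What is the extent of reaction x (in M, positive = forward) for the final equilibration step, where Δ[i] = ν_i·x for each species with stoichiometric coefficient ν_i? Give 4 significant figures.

Q₀ = 1.7395e+08 vs Keq = 2.2640e-04 ⇒ Q>K, reverse
Step 1:
                    X           B           D           A
  Initial      0.1146     0.02906      0.2625       9.656
  Change       0.3935      0.3935     -0.2623     -0.2623
  Equil        0.5081      0.4226  1.5936e-04       9.394
  solve Keq expr → x = -0.1312; check Q = 2.2640e-04
Then add 0.1313 M of X.
Step 2:
                    X           B           D           A
  Initial      0.6394      0.4226  1.5936e-04       9.394
  Change  -9.8210e-05 -9.8210e-05  6.5473e-05  6.5473e-05
  Equil        0.6393      0.4225  2.2484e-04       9.394
  solve Keq expr → x = 3.2737e-05; check Q = 2.2640e-04
Then change container volume by factor 0.8 (V_new/V_old).
Step 3:
                    X           B           D           A
  Initial      0.7991      0.5281  2.8105e-04       11.74
  Change  -1.0513e-04 -1.0513e-04  7.0085e-05  7.0085e-05
  Equil         0.799       0.528  3.5113e-04       11.74
  solve Keq expr → x = 3.5043e-05; check Q = 2.2640e-04

x = 3.5043e-05 M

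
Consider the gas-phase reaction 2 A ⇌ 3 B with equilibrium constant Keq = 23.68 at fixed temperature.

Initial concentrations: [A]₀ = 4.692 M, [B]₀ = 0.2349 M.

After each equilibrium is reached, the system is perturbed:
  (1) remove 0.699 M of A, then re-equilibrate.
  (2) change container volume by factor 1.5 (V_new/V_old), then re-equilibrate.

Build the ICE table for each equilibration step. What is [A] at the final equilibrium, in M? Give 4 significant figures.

Q₀ = 5.8875e-04 vs Keq = 23.68 ⇒ Q<K, forward
Step 1:
                  A         B
  Initial     4.692    0.2349
  Change     -2.786     4.179
  Equil       1.906     4.414
  solve Keq expr → x = 1.393; check Q = 23.68
Then remove 0.699 M of A.
Step 2:
                  A         B
  Initial     1.207     4.414
  Change     0.3601   -0.5402
  Equil       1.567     3.874
  solve Keq expr → x = -0.1801; check Q = 23.68
Then change container volume by factor 1.5 (V_new/V_old).
Step 3:
                  A         B
  Initial     1.045     2.583
  Change    -0.1092    0.1639
  Equil      0.9354     2.747
  solve Keq expr → x = 0.05462; check Q = 23.68

[A]_eq = 0.9354 M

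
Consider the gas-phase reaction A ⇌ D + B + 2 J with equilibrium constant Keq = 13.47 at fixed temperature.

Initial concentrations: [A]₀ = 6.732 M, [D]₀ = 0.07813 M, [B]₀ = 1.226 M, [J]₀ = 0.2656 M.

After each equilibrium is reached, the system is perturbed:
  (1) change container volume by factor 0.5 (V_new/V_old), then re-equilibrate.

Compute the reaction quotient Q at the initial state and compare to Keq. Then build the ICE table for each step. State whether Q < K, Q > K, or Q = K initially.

Q₀ = 0.001004; Q < K (proceeds forward)

Q₀ = 0.001004 vs Keq = 13.47 ⇒ Q<K, forward
Step 1:
                  A         D         B         J
  init        6.732   0.07813     1.226    0.2656
  Δ          -1.686     1.686     1.686     3.372
  eq          5.046     1.764     2.912     3.638
  solve Keq expr → x = 1.686; check Q = 13.47
Then change container volume by factor 0.5 (V_new/V_old).
Step 2:
                  A         D         B         J
  init        10.09     3.528     5.824     7.275
  Δ           1.515    -1.515    -1.515     -3.03
  eq          11.61     2.013     4.309     4.245
  solve Keq expr → x = -1.515; check Q = 13.47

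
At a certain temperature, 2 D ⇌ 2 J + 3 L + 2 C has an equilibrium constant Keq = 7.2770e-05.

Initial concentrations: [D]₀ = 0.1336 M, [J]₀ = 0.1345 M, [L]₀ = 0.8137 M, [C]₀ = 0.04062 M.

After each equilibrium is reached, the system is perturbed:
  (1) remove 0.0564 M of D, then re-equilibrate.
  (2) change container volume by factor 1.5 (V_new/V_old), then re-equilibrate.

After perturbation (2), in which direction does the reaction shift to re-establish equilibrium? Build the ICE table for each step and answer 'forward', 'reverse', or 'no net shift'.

Direction: forward

Q₀ = 9.0096e-04 vs Keq = 7.2770e-05 ⇒ Q>K, reverse
Step 1:
                  D         J         L         C
  Initial    0.1336    0.1345    0.8137   0.04062
  Change    0.02315  -0.02315  -0.03473  -0.02315
  Equil      0.1568    0.1113     0.779   0.01747
  solve Keq expr → x = -0.01158; check Q = 7.2770e-05
Then remove 0.0564 M of D.
Step 2:
                  D         J         L         C
  Initial    0.1004    0.1113     0.779   0.01747
  Change   0.004997 -0.004997 -0.007495 -0.004997
  Equil      0.1053    0.1064    0.7715   0.01247
  solve Keq expr → x = -0.002498; check Q = 7.2770e-05
Then change container volume by factor 1.5 (V_new/V_old).
Step 3:
                  D         J         L         C
  Initial   0.07023    0.0709    0.5143  0.008314
  Change  -0.008831  0.008831   0.01325  0.008831
  Equil      0.0614   0.07973    0.5276   0.01714
  solve Keq expr → x = 0.004415; check Q = 7.2770e-05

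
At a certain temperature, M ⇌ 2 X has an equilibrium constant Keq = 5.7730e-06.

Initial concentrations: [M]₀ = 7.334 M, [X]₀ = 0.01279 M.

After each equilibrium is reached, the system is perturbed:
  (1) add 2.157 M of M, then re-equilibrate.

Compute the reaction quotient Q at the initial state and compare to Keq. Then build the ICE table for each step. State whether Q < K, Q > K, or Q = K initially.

Q₀ = 2.2305e-05; Q > K (proceeds reverse)

Q₀ = 2.2305e-05 vs Keq = 5.7730e-06 ⇒ Q>K, reverse
Step 1:
                    M           X
  Initial       7.334     0.01279
  Change     0.003141   -0.006282
  Equil         7.337    0.006508
  solve Keq expr → x = -0.003141; check Q = 5.7730e-06
Then add 2.157 M of M.
Step 2:
                    M           X
  Initial       9.494    0.006508
  Change  -4.4747e-04  8.9493e-04
  Equil         9.494    0.007403
  solve Keq expr → x = 4.4747e-04; check Q = 5.7730e-06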